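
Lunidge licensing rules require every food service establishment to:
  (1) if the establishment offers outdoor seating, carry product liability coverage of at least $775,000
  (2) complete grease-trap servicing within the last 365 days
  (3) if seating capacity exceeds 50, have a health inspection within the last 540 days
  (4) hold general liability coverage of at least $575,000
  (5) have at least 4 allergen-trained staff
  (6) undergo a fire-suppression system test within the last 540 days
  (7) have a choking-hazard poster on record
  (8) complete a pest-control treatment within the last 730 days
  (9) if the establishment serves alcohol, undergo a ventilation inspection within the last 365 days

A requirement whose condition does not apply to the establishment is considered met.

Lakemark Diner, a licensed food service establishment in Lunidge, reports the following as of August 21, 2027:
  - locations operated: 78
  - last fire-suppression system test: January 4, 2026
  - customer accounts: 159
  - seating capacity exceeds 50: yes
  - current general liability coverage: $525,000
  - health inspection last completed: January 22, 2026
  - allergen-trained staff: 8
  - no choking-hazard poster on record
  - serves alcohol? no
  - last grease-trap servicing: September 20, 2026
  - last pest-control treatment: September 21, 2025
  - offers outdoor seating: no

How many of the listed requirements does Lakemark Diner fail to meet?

1. condition 'offers outdoor seating' does not hold → requirement n/a → met
2. grease-trap servicing 335 days ago vs limit 365 → met
3. condition 'seating capacity exceeds 50' holds; health inspection 576 days ago vs limit 540 → not met
4. general liability coverage $525,000 < $575,000 → not met
5. allergen-trained staff 8 ≥ 4 → met
6. fire-suppression system test 594 days ago vs limit 540 → not met
7. choking-hazard poster absent → not met
8. pest-control treatment 699 days ago vs limit 730 → met
9. condition 'serves alcohol' does not hold → requirement n/a → met
Not met: 4 of 9

4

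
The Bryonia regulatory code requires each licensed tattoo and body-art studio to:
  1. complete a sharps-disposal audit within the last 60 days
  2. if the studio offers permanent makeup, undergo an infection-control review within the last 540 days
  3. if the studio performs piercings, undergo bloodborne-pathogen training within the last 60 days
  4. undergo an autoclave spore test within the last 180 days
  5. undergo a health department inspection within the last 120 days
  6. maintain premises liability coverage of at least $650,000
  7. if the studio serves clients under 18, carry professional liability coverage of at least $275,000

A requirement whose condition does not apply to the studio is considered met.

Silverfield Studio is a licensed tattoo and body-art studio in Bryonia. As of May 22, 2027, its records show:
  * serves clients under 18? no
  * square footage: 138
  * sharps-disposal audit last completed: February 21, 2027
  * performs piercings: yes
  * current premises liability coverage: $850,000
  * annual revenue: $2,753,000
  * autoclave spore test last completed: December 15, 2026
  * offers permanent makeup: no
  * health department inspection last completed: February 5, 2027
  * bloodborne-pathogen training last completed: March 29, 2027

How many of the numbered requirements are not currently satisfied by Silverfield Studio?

1

1. sharps-disposal audit 90 days ago vs limit 60 → not met
2. condition 'offers permanent makeup' does not hold → requirement n/a → met
3. condition 'performs piercings' holds; bloodborne-pathogen training 54 days ago vs limit 60 → met
4. autoclave spore test 158 days ago vs limit 180 → met
5. health department inspection 106 days ago vs limit 120 → met
6. premises liability coverage $850,000 ≥ $650,000 → met
7. condition 'serves clients under 18' does not hold → requirement n/a → met
Not met: 1 of 7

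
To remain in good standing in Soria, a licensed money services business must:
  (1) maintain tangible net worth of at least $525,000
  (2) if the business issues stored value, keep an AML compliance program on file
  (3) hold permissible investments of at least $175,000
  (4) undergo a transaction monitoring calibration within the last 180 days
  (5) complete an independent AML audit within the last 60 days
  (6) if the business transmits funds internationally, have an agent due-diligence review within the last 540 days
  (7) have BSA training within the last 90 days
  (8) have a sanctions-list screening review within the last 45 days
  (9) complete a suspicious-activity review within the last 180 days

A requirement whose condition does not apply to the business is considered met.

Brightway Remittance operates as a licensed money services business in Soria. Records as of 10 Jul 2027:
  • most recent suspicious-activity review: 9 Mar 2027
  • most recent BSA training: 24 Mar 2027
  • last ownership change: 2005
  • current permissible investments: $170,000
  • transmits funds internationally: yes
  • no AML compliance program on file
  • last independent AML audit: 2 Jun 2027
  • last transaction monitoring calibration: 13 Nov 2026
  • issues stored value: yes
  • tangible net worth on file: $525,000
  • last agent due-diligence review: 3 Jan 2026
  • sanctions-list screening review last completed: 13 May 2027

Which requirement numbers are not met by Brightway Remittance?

1. tangible net worth $525,000 ≥ $525,000 → met
2. condition 'issues stored value' holds; AML compliance program absent → not met
3. permissible investments $170,000 < $175,000 → not met
4. transaction monitoring calibration 239 days ago vs limit 180 → not met
5. independent AML audit 38 days ago vs limit 60 → met
6. condition 'transmits funds internationally' holds; agent due-diligence review 553 days ago vs limit 540 → not met
7. BSA training 108 days ago vs limit 90 → not met
8. sanctions-list screening review 58 days ago vs limit 45 → not met
9. suspicious-activity review 123 days ago vs limit 180 → met
Not met: 2, 3, 4, 6, 7, 8

2, 3, 4, 6, 7, 8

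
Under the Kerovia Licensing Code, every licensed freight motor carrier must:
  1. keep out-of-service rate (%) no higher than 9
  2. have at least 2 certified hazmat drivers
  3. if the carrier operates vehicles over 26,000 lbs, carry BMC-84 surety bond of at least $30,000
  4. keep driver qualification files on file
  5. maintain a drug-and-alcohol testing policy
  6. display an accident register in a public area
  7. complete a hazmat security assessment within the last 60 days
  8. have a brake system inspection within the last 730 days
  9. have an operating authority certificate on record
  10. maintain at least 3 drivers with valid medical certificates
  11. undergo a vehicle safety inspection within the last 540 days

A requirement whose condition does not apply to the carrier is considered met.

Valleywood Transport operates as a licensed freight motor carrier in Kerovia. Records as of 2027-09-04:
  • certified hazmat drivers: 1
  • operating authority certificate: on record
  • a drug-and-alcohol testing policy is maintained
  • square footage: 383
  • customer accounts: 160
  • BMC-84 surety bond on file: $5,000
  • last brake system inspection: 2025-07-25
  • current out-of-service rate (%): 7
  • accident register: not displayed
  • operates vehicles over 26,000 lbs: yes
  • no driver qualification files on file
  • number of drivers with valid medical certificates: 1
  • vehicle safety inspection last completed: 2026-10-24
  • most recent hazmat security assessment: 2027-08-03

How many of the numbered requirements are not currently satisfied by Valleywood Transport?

1. out-of-service rate (%) 7 ≤ 9 → met
2. certified hazmat drivers 1 < 2 → not met
3. condition 'operates vehicles over 26,000 lbs' holds; BMC-84 surety bond $5,000 < $30,000 → not met
4. driver qualification files absent → not met
5. drug-and-alcohol testing policy present → met
6. accident register absent → not met
7. hazmat security assessment 32 days ago vs limit 60 → met
8. brake system inspection 771 days ago vs limit 730 → not met
9. operating authority certificate present → met
10. drivers with valid medical certificates 1 < 3 → not met
11. vehicle safety inspection 315 days ago vs limit 540 → met
Not met: 6 of 11

6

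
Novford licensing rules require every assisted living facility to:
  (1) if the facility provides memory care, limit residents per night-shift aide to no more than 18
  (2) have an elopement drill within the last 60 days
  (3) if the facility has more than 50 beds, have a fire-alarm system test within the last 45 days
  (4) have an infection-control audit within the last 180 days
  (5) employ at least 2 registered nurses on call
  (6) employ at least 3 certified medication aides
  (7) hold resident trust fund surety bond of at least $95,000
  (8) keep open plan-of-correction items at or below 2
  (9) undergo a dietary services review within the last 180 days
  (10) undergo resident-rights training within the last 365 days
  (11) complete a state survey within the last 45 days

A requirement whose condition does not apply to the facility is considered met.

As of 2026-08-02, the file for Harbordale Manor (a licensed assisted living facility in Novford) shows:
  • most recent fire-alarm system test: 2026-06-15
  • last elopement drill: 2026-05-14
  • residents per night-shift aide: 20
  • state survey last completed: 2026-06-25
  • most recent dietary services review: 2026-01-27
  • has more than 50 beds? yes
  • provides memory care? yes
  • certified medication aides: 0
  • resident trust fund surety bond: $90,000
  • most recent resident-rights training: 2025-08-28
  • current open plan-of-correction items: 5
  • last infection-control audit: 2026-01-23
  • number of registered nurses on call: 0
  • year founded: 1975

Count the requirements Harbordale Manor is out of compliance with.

1. condition 'provides memory care' holds; residents per night-shift aide 20 > 18 → not met
2. elopement drill 80 days ago vs limit 60 → not met
3. condition 'has more than 50 beds' holds; fire-alarm system test 48 days ago vs limit 45 → not met
4. infection-control audit 191 days ago vs limit 180 → not met
5. registered nurses on call 0 < 2 → not met
6. certified medication aides 0 < 3 → not met
7. resident trust fund surety bond $90,000 < $95,000 → not met
8. open plan-of-correction items 5 > 2 → not met
9. dietary services review 187 days ago vs limit 180 → not met
10. resident-rights training 339 days ago vs limit 365 → met
11. state survey 38 days ago vs limit 45 → met
Not met: 9 of 11

9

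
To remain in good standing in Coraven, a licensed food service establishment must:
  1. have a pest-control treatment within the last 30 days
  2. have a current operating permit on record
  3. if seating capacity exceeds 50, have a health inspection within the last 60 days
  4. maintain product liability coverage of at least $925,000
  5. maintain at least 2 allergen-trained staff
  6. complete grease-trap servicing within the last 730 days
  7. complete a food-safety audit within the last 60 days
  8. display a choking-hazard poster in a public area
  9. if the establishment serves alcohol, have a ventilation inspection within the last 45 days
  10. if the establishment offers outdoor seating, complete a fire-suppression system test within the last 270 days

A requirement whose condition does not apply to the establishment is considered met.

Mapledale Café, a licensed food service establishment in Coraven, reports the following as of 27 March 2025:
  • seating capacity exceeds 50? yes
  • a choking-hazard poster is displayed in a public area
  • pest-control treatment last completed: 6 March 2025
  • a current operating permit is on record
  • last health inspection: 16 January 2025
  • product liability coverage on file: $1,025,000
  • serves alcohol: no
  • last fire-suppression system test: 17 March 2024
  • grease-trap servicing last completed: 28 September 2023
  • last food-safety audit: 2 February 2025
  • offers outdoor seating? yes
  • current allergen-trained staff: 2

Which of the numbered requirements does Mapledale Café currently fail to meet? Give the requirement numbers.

1. pest-control treatment 21 days ago vs limit 30 → met
2. current operating permit present → met
3. condition 'seating capacity exceeds 50' holds; health inspection 70 days ago vs limit 60 → not met
4. product liability coverage $1,025,000 ≥ $925,000 → met
5. allergen-trained staff 2 ≥ 2 → met
6. grease-trap servicing 546 days ago vs limit 730 → met
7. food-safety audit 53 days ago vs limit 60 → met
8. choking-hazard poster present → met
9. condition 'serves alcohol' does not hold → requirement n/a → met
10. condition 'offers outdoor seating' holds; fire-suppression system test 375 days ago vs limit 270 → not met
Not met: 3, 10

3, 10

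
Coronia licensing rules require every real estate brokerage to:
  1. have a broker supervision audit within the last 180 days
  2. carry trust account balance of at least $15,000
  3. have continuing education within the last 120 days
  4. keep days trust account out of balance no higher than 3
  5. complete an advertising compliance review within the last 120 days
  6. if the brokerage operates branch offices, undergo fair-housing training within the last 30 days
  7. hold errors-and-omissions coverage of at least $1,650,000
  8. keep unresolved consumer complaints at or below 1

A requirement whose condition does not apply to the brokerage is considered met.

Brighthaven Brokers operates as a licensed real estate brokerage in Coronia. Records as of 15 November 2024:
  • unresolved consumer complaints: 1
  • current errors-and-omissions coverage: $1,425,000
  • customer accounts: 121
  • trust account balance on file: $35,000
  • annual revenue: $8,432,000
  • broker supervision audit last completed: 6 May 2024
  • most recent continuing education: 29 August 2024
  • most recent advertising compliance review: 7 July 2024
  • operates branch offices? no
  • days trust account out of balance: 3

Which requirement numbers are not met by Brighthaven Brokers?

1. broker supervision audit 193 days ago vs limit 180 → not met
2. trust account balance $35,000 ≥ $15,000 → met
3. continuing education 78 days ago vs limit 120 → met
4. days trust account out of balance 3 ≤ 3 → met
5. advertising compliance review 131 days ago vs limit 120 → not met
6. condition 'operates branch offices' does not hold → requirement n/a → met
7. errors-and-omissions coverage $1,425,000 < $1,650,000 → not met
8. unresolved consumer complaints 1 ≤ 1 → met
Not met: 1, 5, 7

1, 5, 7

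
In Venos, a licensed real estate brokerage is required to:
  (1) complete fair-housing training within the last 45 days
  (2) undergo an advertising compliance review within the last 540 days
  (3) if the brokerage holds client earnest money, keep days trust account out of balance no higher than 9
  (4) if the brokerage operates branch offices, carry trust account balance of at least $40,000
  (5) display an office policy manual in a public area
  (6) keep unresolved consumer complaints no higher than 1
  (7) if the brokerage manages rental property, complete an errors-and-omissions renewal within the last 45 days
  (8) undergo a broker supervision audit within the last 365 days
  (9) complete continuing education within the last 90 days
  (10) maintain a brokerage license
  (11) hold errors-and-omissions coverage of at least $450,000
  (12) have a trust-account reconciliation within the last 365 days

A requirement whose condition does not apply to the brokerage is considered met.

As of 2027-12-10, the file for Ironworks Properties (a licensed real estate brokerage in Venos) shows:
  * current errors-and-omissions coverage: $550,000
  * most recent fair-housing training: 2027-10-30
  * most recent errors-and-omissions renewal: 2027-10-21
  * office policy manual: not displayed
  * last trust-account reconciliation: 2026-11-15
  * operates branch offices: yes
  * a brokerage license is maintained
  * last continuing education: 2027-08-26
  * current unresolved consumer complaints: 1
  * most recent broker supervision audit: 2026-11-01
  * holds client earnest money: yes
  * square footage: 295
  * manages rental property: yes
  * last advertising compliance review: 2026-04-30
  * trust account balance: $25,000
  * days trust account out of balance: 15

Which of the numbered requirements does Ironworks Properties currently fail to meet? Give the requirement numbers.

1. fair-housing training 41 days ago vs limit 45 → met
2. advertising compliance review 589 days ago vs limit 540 → not met
3. condition 'holds client earnest money' holds; days trust account out of balance 15 > 9 → not met
4. condition 'operates branch offices' holds; trust account balance $25,000 < $40,000 → not met
5. office policy manual absent → not met
6. unresolved consumer complaints 1 ≤ 1 → met
7. condition 'manages rental property' holds; errors-and-omissions renewal 50 days ago vs limit 45 → not met
8. broker supervision audit 404 days ago vs limit 365 → not met
9. continuing education 106 days ago vs limit 90 → not met
10. brokerage license present → met
11. errors-and-omissions coverage $550,000 ≥ $450,000 → met
12. trust-account reconciliation 390 days ago vs limit 365 → not met
Not met: 2, 3, 4, 5, 7, 8, 9, 12

2, 3, 4, 5, 7, 8, 9, 12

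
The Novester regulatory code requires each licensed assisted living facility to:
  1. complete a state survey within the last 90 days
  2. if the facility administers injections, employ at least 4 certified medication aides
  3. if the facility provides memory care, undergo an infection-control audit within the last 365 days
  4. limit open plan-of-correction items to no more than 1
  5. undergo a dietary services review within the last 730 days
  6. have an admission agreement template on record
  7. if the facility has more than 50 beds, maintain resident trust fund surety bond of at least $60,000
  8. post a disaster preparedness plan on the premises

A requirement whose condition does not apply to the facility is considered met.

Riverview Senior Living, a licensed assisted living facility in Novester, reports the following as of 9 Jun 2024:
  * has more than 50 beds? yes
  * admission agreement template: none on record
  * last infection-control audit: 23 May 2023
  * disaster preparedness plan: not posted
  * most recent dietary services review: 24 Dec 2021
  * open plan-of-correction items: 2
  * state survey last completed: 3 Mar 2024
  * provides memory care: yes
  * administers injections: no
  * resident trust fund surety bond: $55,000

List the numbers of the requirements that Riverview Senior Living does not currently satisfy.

1. state survey 98 days ago vs limit 90 → not met
2. condition 'administers injections' does not hold → requirement n/a → met
3. condition 'provides memory care' holds; infection-control audit 383 days ago vs limit 365 → not met
4. open plan-of-correction items 2 > 1 → not met
5. dietary services review 898 days ago vs limit 730 → not met
6. admission agreement template absent → not met
7. condition 'has more than 50 beds' holds; resident trust fund surety bond $55,000 < $60,000 → not met
8. disaster preparedness plan absent → not met
Not met: 1, 3, 4, 5, 6, 7, 8

1, 3, 4, 5, 6, 7, 8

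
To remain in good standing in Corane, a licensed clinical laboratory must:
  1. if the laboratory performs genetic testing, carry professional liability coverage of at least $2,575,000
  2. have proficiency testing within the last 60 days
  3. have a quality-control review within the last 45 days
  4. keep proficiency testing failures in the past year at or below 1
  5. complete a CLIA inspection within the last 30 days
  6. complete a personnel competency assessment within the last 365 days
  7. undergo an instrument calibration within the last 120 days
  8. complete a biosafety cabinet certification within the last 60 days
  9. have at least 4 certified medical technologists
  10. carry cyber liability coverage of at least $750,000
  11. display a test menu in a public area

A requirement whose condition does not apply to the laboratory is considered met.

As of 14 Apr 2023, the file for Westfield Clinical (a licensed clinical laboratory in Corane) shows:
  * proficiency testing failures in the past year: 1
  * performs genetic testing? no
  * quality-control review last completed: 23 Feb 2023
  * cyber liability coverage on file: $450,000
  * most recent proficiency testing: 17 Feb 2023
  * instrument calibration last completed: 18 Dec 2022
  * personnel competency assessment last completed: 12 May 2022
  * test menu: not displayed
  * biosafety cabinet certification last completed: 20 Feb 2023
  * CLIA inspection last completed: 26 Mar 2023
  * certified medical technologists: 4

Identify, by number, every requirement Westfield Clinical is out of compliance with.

1. condition 'performs genetic testing' does not hold → requirement n/a → met
2. proficiency testing 56 days ago vs limit 60 → met
3. quality-control review 50 days ago vs limit 45 → not met
4. proficiency testing failures in the past year 1 ≤ 1 → met
5. CLIA inspection 19 days ago vs limit 30 → met
6. personnel competency assessment 337 days ago vs limit 365 → met
7. instrument calibration 117 days ago vs limit 120 → met
8. biosafety cabinet certification 53 days ago vs limit 60 → met
9. certified medical technologists 4 ≥ 4 → met
10. cyber liability coverage $450,000 < $750,000 → not met
11. test menu absent → not met
Not met: 3, 10, 11

3, 10, 11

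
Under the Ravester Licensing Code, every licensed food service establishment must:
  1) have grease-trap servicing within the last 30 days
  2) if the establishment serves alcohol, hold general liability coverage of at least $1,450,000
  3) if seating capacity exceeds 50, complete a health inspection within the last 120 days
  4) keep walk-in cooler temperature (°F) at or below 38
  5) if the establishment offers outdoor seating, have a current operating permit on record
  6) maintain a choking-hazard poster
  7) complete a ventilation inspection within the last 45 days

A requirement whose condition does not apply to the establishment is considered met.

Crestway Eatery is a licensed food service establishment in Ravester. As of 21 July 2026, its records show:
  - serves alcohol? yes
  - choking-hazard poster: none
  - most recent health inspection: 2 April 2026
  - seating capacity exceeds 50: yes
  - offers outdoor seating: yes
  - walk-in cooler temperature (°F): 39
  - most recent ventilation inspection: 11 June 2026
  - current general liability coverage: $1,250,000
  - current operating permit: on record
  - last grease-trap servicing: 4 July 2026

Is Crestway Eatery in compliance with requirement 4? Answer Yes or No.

4. walk-in cooler temperature (°F) 39 > 38 → not met

No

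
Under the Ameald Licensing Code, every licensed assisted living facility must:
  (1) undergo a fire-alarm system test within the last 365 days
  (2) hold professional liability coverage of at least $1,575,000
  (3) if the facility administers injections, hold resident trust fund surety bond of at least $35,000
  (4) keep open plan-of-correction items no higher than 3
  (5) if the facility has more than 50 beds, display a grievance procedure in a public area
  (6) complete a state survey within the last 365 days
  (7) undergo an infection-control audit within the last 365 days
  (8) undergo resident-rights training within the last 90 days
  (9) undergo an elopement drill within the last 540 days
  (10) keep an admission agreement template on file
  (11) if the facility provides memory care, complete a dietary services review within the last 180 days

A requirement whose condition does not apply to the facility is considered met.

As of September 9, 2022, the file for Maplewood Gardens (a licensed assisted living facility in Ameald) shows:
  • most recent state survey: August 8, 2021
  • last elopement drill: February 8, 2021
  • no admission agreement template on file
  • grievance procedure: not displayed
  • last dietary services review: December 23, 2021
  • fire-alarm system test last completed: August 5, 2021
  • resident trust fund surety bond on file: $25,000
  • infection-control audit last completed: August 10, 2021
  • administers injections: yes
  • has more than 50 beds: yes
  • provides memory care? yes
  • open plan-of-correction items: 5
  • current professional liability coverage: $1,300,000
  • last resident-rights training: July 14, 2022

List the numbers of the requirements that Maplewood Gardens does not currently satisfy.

1, 2, 3, 4, 5, 6, 7, 9, 10, 11

1. fire-alarm system test 400 days ago vs limit 365 → not met
2. professional liability coverage $1,300,000 < $1,575,000 → not met
3. condition 'administers injections' holds; resident trust fund surety bond $25,000 < $35,000 → not met
4. open plan-of-correction items 5 > 3 → not met
5. condition 'has more than 50 beds' holds; grievance procedure absent → not met
6. state survey 397 days ago vs limit 365 → not met
7. infection-control audit 395 days ago vs limit 365 → not met
8. resident-rights training 57 days ago vs limit 90 → met
9. elopement drill 578 days ago vs limit 540 → not met
10. admission agreement template absent → not met
11. condition 'provides memory care' holds; dietary services review 260 days ago vs limit 180 → not met
Not met: 1, 2, 3, 4, 5, 6, 7, 9, 10, 11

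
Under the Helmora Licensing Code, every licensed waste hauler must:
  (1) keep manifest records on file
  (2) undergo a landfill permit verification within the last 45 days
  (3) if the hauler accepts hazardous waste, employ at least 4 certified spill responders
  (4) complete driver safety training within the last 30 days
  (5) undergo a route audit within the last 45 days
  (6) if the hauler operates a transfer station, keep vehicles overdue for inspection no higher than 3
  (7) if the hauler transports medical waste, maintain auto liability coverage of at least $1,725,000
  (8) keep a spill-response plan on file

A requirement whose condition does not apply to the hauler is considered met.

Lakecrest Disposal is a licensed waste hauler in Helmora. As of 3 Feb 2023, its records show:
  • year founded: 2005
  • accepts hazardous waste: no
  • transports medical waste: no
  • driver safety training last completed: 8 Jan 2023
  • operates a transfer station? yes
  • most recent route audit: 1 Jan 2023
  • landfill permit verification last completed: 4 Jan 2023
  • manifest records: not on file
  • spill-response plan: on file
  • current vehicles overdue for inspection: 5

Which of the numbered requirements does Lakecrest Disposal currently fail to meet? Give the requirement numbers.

1. manifest records absent → not met
2. landfill permit verification 30 days ago vs limit 45 → met
3. condition 'accepts hazardous waste' does not hold → requirement n/a → met
4. driver safety training 26 days ago vs limit 30 → met
5. route audit 33 days ago vs limit 45 → met
6. condition 'operates a transfer station' holds; vehicles overdue for inspection 5 > 3 → not met
7. condition 'transports medical waste' does not hold → requirement n/a → met
8. spill-response plan present → met
Not met: 1, 6

1, 6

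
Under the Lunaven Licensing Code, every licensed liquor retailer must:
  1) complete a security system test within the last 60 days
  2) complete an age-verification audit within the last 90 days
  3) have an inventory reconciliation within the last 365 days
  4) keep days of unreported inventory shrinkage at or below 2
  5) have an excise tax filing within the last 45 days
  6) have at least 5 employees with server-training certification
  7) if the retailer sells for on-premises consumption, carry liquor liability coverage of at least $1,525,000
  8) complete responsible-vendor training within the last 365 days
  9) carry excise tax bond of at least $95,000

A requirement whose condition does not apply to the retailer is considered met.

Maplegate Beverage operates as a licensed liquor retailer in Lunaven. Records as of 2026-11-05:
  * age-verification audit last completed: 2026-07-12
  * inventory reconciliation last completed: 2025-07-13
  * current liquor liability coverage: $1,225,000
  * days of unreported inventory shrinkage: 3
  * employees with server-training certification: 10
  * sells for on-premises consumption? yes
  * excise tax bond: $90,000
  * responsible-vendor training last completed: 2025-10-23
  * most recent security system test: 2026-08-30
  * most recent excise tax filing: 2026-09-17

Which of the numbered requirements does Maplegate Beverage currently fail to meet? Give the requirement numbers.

1. security system test 67 days ago vs limit 60 → not met
2. age-verification audit 116 days ago vs limit 90 → not met
3. inventory reconciliation 480 days ago vs limit 365 → not met
4. days of unreported inventory shrinkage 3 > 2 → not met
5. excise tax filing 49 days ago vs limit 45 → not met
6. employees with server-training certification 10 ≥ 5 → met
7. condition 'sells for on-premises consumption' holds; liquor liability coverage $1,225,000 < $1,525,000 → not met
8. responsible-vendor training 378 days ago vs limit 365 → not met
9. excise tax bond $90,000 < $95,000 → not met
Not met: 1, 2, 3, 4, 5, 7, 8, 9

1, 2, 3, 4, 5, 7, 8, 9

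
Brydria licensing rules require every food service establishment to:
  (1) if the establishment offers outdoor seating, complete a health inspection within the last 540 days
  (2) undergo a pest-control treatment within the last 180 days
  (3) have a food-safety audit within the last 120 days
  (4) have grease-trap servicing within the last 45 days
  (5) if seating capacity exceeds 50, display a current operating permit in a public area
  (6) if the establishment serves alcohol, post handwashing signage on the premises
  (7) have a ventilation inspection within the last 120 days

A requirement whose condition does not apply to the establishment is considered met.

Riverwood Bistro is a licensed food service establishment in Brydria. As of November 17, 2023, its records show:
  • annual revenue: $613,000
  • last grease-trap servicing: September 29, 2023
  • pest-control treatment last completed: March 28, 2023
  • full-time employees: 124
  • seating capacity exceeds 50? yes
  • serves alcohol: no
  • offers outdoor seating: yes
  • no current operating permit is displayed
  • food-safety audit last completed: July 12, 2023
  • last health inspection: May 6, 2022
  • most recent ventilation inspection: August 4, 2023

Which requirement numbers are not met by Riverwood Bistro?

1. condition 'offers outdoor seating' holds; health inspection 560 days ago vs limit 540 → not met
2. pest-control treatment 234 days ago vs limit 180 → not met
3. food-safety audit 128 days ago vs limit 120 → not met
4. grease-trap servicing 49 days ago vs limit 45 → not met
5. condition 'seating capacity exceeds 50' holds; current operating permit absent → not met
6. condition 'serves alcohol' does not hold → requirement n/a → met
7. ventilation inspection 105 days ago vs limit 120 → met
Not met: 1, 2, 3, 4, 5

1, 2, 3, 4, 5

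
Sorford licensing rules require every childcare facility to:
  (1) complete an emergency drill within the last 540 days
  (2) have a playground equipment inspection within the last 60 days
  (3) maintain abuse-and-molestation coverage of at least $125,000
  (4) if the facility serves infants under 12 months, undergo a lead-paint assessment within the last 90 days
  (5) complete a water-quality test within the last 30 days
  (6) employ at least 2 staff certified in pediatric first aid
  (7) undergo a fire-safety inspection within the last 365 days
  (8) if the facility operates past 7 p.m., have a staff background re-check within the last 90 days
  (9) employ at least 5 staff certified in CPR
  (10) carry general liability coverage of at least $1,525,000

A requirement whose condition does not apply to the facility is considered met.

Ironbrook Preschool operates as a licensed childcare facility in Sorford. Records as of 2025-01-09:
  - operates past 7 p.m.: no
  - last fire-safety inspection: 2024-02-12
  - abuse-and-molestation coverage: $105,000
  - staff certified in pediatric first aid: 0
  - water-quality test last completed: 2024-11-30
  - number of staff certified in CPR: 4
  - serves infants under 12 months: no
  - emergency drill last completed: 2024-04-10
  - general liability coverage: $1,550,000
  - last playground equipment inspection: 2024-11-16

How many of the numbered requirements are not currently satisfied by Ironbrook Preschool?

4

1. emergency drill 274 days ago vs limit 540 → met
2. playground equipment inspection 54 days ago vs limit 60 → met
3. abuse-and-molestation coverage $105,000 < $125,000 → not met
4. condition 'serves infants under 12 months' does not hold → requirement n/a → met
5. water-quality test 40 days ago vs limit 30 → not met
6. staff certified in pediatric first aid 0 < 2 → not met
7. fire-safety inspection 332 days ago vs limit 365 → met
8. condition 'operates past 7 p.m.' does not hold → requirement n/a → met
9. staff certified in CPR 4 < 5 → not met
10. general liability coverage $1,550,000 ≥ $1,525,000 → met
Not met: 4 of 10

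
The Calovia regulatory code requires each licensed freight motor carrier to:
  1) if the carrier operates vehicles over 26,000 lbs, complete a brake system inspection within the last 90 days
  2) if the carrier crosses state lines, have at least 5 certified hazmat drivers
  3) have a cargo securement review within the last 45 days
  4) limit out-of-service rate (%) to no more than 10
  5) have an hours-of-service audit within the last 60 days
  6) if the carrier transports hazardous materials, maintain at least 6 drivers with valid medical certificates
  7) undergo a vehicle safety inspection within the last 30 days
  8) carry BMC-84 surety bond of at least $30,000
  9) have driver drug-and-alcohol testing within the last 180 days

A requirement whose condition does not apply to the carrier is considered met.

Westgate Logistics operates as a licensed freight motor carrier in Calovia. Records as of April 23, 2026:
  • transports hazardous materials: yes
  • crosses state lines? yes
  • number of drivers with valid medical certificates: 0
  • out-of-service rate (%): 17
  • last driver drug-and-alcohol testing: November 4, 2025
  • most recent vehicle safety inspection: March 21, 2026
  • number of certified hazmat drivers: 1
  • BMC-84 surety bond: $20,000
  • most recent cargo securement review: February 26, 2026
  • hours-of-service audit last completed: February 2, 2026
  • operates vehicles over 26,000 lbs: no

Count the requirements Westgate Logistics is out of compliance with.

1. condition 'operates vehicles over 26,000 lbs' does not hold → requirement n/a → met
2. condition 'crosses state lines' holds; certified hazmat drivers 1 < 5 → not met
3. cargo securement review 56 days ago vs limit 45 → not met
4. out-of-service rate (%) 17 > 10 → not met
5. hours-of-service audit 80 days ago vs limit 60 → not met
6. condition 'transports hazardous materials' holds; drivers with valid medical certificates 0 < 6 → not met
7. vehicle safety inspection 33 days ago vs limit 30 → not met
8. BMC-84 surety bond $20,000 < $30,000 → not met
9. driver drug-and-alcohol testing 170 days ago vs limit 180 → met
Not met: 7 of 9

7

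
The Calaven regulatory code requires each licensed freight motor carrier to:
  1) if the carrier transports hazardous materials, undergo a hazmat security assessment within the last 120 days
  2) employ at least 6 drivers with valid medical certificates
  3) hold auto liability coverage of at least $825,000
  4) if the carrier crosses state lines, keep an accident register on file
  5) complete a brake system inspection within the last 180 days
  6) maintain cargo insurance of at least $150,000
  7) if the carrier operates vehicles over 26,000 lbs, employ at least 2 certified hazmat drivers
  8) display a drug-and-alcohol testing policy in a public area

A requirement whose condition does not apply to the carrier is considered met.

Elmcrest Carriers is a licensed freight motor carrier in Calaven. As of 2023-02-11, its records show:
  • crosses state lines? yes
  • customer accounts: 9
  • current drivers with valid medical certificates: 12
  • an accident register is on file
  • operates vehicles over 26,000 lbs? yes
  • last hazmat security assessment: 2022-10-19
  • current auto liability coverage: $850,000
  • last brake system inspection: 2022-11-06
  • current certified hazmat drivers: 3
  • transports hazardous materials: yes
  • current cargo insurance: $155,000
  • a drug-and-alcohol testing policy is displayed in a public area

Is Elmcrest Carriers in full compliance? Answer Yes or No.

1. condition 'transports hazardous materials' holds; hazmat security assessment 115 days ago vs limit 120 → met
2. drivers with valid medical certificates 12 ≥ 6 → met
3. auto liability coverage $850,000 ≥ $825,000 → met
4. condition 'crosses state lines' holds; accident register present → met
5. brake system inspection 97 days ago vs limit 180 → met
6. cargo insurance $155,000 ≥ $150,000 → met
7. condition 'operates vehicles over 26,000 lbs' holds; certified hazmat drivers 3 ≥ 2 → met
8. drug-and-alcohol testing policy present → met
All met.

Yes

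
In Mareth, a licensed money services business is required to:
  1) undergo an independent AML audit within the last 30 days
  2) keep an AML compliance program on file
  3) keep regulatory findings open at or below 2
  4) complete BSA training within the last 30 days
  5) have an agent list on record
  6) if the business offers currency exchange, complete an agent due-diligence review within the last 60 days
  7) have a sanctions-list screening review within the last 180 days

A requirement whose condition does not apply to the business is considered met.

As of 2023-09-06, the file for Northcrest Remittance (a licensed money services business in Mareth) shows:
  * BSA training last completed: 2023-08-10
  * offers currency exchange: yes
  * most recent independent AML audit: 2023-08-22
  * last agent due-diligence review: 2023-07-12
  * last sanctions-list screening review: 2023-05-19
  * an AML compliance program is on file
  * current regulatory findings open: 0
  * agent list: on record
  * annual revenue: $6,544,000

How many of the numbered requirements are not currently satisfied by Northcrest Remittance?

0

1. independent AML audit 15 days ago vs limit 30 → met
2. AML compliance program present → met
3. regulatory findings open 0 ≤ 2 → met
4. BSA training 27 days ago vs limit 30 → met
5. agent list present → met
6. condition 'offers currency exchange' holds; agent due-diligence review 56 days ago vs limit 60 → met
7. sanctions-list screening review 110 days ago vs limit 180 → met
Not met: 0 of 7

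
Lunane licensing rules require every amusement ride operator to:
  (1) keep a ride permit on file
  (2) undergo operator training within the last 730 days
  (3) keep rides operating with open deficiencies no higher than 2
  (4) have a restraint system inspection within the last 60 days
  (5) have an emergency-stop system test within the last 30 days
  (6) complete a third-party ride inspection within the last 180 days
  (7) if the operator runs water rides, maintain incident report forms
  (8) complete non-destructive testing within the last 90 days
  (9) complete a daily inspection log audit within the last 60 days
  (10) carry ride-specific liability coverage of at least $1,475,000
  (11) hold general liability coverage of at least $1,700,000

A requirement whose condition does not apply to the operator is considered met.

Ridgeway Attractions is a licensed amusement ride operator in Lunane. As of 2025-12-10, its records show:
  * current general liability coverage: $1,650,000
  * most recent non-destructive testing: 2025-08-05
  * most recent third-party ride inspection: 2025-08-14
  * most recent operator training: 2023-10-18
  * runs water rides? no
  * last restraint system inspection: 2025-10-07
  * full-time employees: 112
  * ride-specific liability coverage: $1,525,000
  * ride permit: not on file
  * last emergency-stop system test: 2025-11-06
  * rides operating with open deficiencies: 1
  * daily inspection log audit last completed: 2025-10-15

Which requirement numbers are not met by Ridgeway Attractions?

1. ride permit absent → not met
2. operator training 784 days ago vs limit 730 → not met
3. rides operating with open deficiencies 1 ≤ 2 → met
4. restraint system inspection 64 days ago vs limit 60 → not met
5. emergency-stop system test 34 days ago vs limit 30 → not met
6. third-party ride inspection 118 days ago vs limit 180 → met
7. condition 'runs water rides' does not hold → requirement n/a → met
8. non-destructive testing 127 days ago vs limit 90 → not met
9. daily inspection log audit 56 days ago vs limit 60 → met
10. ride-specific liability coverage $1,525,000 ≥ $1,475,000 → met
11. general liability coverage $1,650,000 < $1,700,000 → not met
Not met: 1, 2, 4, 5, 8, 11

1, 2, 4, 5, 8, 11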